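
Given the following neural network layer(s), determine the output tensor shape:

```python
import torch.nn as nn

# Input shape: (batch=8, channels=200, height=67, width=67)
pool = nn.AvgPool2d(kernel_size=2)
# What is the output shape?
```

Input: (8, 200, 67, 67) -> Output: (8, 200, 33, 33)

Answer: (8, 200, 33, 33)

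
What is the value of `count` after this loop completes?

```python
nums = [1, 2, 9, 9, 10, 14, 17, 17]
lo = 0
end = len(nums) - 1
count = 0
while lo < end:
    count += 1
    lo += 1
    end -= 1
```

Iterations until pointers meet (list length 8)
`count` takes the values: 0 → 1 → 2 → 3 → 4

Answer: 4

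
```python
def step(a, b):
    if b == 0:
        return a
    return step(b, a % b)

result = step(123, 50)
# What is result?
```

step(123, 50) -> step(50, 23) -> step(23, 4) -> step(4, 3) -> step(3, 1) -> step(1, 0) -> 1

Answer: 1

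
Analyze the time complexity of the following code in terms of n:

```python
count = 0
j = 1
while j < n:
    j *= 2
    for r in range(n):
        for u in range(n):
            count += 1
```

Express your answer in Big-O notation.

Each loop level contributes: log n × n × n. Multiplying the contributions gives O(n^2 log n).

Answer: O(n^2 log n)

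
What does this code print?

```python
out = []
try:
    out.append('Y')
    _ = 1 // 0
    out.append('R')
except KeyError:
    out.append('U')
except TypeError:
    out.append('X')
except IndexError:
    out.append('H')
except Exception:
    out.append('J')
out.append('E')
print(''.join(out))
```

Execution trace: 'Y' (try body) → 'J' (except Exception) → 'E' (after the try/except). Output: YJE

Answer: YJE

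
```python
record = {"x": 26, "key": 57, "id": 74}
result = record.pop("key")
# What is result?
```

Trace:
`record = {"x": 26, "key": 57, "id": 74}` → record = {'x': 26, 'key': 57, 'id': 74}
`result = record.pop("key")` → record = {'x': 26, 'id': 74}; result = 57
So result = 57

Answer: 57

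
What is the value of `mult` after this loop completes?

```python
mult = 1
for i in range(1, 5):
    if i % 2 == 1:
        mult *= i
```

Product of odd numbers 1 to 4
`mult` takes the values: 1 → 3

Answer: 3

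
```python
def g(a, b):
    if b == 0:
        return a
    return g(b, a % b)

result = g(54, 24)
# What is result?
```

g(54, 24) -> g(24, 6) -> g(6, 0) -> 6

Answer: 6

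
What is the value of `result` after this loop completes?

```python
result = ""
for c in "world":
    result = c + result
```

Reverse 'world'
`result` takes the values: "" → "w" → "ow" → "row" → "lrow" → "dlrow"

Answer: "dlrow"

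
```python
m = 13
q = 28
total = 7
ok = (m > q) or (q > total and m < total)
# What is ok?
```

Trace:
`m = 13` → m = 13
`q = 28` → q = 28
`total = 7` → total = 7
`ok = (m > q) or (q > total and m < total)` → ok = False
So ok = False

Answer: False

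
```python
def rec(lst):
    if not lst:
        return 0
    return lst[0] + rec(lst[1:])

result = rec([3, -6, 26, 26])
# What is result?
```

3 + (-6) + 26 + 26 + 0 = 49

Answer: 49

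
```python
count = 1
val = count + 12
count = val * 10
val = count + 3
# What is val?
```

Trace:
`count = 1` → count = 1
`val = count + 12` → val = 13
`count = val * 10` → count = 130
`val = count + 3` → val = 133
So val = 133

Answer: 133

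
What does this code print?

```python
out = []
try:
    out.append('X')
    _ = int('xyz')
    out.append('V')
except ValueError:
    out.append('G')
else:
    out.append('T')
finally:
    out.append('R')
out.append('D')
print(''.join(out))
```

Execution trace: 'X' (try body) → 'G' (except ValueError) → 'R' (finally) → 'D' (after the try/except). Output: XGRD

Answer: XGRD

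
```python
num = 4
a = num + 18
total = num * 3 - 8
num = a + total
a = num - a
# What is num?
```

Trace:
`num = 4` → num = 4
`a = num + 18` → a = 22
`total = num * 3 - 8` → total = 4
`num = a + total` → num = 26
`a = num - a` → a = 4
So num = 26

Answer: 26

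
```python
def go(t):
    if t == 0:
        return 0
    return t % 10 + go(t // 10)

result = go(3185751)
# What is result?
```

Sum of digits of 3185751: 1 + 5 + 7 + 5 + 8 + 1 + 3 = 30

Answer: 30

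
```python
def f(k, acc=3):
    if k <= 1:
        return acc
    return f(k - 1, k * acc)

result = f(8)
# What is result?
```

Accumulator trace (n, acc): (8, 3) -> (7, 24) -> (6, 168) -> (5, 1008) -> (4, 5040) -> (3, 20160) -> (2, 60480) -> (1, 120960) -> return 120960

Answer: 120960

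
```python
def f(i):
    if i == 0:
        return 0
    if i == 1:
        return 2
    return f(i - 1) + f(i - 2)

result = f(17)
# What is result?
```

Build up from base cases: f(0)=0, f(1)=2, f(2)=2, f(3)=4, f(4)=6, f(5)=10, f(6)=16, ..., f(17)=3194

Answer: 3194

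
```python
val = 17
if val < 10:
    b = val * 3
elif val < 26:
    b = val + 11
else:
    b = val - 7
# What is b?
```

Trace:
`val = 17` → val = 17
`if val < 10: ...` → val < 10 is False, val < 26 is True → b = 28
So b = 28

Answer: 28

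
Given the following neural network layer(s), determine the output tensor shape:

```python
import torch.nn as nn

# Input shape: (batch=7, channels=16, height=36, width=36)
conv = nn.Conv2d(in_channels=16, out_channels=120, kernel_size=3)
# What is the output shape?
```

Input: (7, 16, 36, 36) -> Output: (7, 120, 34, 34)

Answer: (7, 120, 34, 34)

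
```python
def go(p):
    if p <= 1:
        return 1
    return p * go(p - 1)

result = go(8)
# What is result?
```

go(8) = 8 * 7 * 6 * 5 * 4 * 3 * 2 * 1 = 40320

Answer: 40320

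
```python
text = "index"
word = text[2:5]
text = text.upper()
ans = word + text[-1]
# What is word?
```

Trace:
`text = "index"` → text = 'index'
`word = text[2:5]` → word = 'dex'
`text = text.upper()` → text = 'INDEX'
`ans = word + text[-1]` → ans = 'dexX'
So word = 'dex'

Answer: 'dex'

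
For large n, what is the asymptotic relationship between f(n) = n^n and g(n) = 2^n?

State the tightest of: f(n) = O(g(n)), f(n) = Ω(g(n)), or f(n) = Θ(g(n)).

n^n vs 2^n: f(n) = Ω(g(n)) but not O(g(n)) — n^n grows strictly faster than 2^n.

Answer: f(n) = Ω(g(n)) but not O(g(n)) — n^n grows strictly faster than 2^n.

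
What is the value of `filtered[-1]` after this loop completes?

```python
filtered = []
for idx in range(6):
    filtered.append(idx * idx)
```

Last element of squares 0 to 5
`filtered` takes the values: [] → [0] → [0, 1] → [0, 1, 4] → [0, 1, 4, 9] → [0, 1, 4, 9, 16] → [0, 1, 4, 9, 16, 25]
So `filtered[-1]` = 25

Answer: 25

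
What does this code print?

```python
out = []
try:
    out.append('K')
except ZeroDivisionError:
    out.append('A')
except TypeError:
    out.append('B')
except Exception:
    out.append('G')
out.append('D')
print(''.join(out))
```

Execution trace: 'K' (try body, no exception) → 'D' (after the try/except). Output: KD

Answer: KD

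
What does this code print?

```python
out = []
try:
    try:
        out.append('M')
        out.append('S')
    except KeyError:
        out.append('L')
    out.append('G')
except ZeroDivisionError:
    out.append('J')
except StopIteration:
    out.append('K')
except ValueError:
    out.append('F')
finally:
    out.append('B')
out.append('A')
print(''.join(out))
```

Execution trace: 'M' (inner try body) → 'S' (inner try body, no exception) → 'G' (try body, no exception) → 'B' (finally) → 'A' (after the try/except). Output: MSGBA

Answer: MSGBA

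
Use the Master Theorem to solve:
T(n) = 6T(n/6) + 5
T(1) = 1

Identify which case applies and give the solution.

a=6, b=6, f(n)=5. log_6(6) = 1. Since c=0 < 1, Case 1 applies: T(n) = Θ(n^log_b(a)) = O(n).

Answer: O(n) - Case 1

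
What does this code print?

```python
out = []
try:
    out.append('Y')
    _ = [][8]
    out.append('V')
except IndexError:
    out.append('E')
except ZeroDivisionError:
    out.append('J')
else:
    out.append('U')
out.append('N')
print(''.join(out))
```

Execution trace: 'Y' (try body) → 'E' (except IndexError) → 'N' (after the try/except). Output: YEN

Answer: YEN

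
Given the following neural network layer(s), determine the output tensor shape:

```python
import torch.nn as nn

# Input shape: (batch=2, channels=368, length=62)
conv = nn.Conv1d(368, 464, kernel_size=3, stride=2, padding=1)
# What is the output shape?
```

Input: (2, 368, 62) -> Output: (2, 464, 31)

Answer: (2, 464, 31)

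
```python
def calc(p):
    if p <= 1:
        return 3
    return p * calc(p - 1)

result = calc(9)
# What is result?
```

calc(9) = 9 * 8 * 7 * 6 * 5 * 4 * 3 * 2 * 3 = 1088640

Answer: 1088640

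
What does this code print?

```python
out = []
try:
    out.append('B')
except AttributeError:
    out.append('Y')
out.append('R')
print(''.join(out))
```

Execution trace: 'B' (try body, no exception) → 'R' (after the try/except). Output: BR

Answer: BR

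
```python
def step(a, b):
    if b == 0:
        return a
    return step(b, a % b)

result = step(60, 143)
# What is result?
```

step(60, 143) -> step(143, 60) -> step(60, 23) -> step(23, 14) -> step(14, 9) -> step(9, 5) -> step(5, 4) -> step(4, 1) -> step(1, 0) -> 1

Answer: 1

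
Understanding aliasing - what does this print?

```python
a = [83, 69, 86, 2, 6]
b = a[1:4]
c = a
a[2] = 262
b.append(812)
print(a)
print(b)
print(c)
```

Key concept: slice vs alias.
Step by step:
`a = [83, 69, 86, 2, 6]` → a = [83, 69, 86, 2, 6]
`b = a[1:4]` → b = [69, 86, 2]
`c = a` → c = [83, 69, 86, 2, 6] (same object as a)
`a[2] = 262` → a = [83, 69, 262, 2, 6] (same object as c); c = [83, 69, 262, 2, 6] (same object as a)
`b.append(812)` → b = [69, 86, 2, 812]
`print(a)` → prints [83, 69, 262, 2, 6]
`print(b)` → prints [69, 86, 2, 812]
`print(c)` → prints [83, 69, 262, 2, 6]

Answer:
[83, 69, 262, 2, 6]
[69, 86, 2, 812]
[83, 69, 262, 2, 6]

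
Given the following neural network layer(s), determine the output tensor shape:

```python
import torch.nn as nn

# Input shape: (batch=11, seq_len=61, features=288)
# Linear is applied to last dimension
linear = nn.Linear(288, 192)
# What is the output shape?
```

Input: (11, 61, 288) -> Output: (11, 61, 192)

Answer: (11, 61, 192)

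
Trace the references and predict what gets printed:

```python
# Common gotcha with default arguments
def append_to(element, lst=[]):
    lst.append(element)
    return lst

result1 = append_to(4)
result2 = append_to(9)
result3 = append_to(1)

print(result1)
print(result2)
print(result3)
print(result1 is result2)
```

Key concept: mutable default argument gotcha.
Step by step:
`result1 = append_to(4)` → result1 = [4]
`result2 = append_to(9)` → result1 = [4, 9] (same object as result2); result2 = [4, 9] (same object as result1)
`result3 = append_to(1)` → result1 = [4, 9, 1] (same object as result2, result3); result2 = [4, 9, 1] (same object as result1, result3); result3 = [4, 9, 1] (same object as result1, result2)
`print(result1)` → prints [4, 9, 1]
`print(result2)` → prints [4, 9, 1]
`print(result3)` → prints [4, 9, 1]
`print(result1 is result2)` → prints True

Answer:
[4, 9, 1]
[4, 9, 1]
[4, 9, 1]
True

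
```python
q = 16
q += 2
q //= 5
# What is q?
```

Trace:
`q = 16` → q = 16
`q += 2` → q = 18
`q //= 5` → q = 3
So q = 3

Answer: 3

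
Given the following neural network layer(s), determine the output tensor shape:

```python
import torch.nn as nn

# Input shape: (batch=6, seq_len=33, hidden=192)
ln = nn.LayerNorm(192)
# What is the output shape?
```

Input: (6, 33, 192) -> Output: (6, 33, 192)

Answer: (6, 33, 192)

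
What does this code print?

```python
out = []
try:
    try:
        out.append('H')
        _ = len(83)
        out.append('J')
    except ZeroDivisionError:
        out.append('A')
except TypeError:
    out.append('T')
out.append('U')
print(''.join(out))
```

Execution trace: 'H' (try body) → 'T' (outer except TypeError) → 'U' (after the try/except). Output: HTU

Answer: HTU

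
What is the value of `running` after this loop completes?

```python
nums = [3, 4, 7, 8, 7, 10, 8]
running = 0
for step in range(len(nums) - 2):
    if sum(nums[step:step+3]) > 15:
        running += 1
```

Count windows with sum > 15
`running` takes the values: 0 → 1 → 2 → 3 → 4

Answer: 4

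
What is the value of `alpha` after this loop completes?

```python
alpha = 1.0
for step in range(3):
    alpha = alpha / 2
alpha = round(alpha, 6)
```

Halving LR 3 times: 1 / 2^3
`alpha` takes the values: 1.0 → 0.5 → 0.25 → 0.125

Answer: 0.125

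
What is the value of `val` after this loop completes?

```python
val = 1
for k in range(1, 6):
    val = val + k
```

Start at 1, add 1 through 5
`val` takes the values: 1 → 2 → 4 → 7 → 11 → 16

Answer: 16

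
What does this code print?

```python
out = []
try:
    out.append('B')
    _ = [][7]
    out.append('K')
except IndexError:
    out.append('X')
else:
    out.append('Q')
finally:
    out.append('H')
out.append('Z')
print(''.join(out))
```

Execution trace: 'B' (try body) → 'X' (except IndexError) → 'H' (finally) → 'Z' (after the try/except). Output: BXHZ

Answer: BXHZ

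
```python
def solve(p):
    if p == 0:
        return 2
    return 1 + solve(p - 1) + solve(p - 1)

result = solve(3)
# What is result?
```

solve(p) = 1 + 2·solve(p-1), solve(0)=2. Closed form: (2+1)·2^3 - 1 = 23.

Answer: 23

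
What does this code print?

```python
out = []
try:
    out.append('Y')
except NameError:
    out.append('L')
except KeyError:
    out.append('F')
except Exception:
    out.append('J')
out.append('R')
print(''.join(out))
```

Execution trace: 'Y' (try body, no exception) → 'R' (after the try/except). Output: YR

Answer: YR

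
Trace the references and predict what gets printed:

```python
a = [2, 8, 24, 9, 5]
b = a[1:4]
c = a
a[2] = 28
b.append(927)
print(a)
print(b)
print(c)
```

Key concept: slice vs alias.
Step by step:
`a = [2, 8, 24, 9, 5]` → a = [2, 8, 24, 9, 5]
`b = a[1:4]` → b = [8, 24, 9]
`c = a` → c = [2, 8, 24, 9, 5] (same object as a)
`a[2] = 28` → a = [2, 8, 28, 9, 5] (same object as c); c = [2, 8, 28, 9, 5] (same object as a)
`b.append(927)` → b = [8, 24, 9, 927]
`print(a)` → prints [2, 8, 28, 9, 5]
`print(b)` → prints [8, 24, 9, 927]
`print(c)` → prints [2, 8, 28, 9, 5]

Answer:
[2, 8, 28, 9, 5]
[8, 24, 9, 927]
[2, 8, 28, 9, 5]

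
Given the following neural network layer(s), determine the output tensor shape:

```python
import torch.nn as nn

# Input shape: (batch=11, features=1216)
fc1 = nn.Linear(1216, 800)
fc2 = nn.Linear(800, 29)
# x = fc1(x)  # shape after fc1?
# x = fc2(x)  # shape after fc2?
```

Input: (11, 1216) -> after fc1: (11, 800) -> Output: (11, 29)

Answer: (11, 29)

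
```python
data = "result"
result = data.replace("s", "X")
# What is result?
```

Trace:
`data = "result"` → data = 'result'
`result = data.replace("s", "X")` → result = 'reXult'
So result = 'reXult'

Answer: 'reXult'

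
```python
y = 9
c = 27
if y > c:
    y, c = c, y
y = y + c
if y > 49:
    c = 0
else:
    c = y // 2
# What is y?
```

Trace:
`y = 9` → y = 9
`c = 27` → c = 27
`if y > c: ...` → y > c is False → no variable changes
`y = y + c` → y = 36
`if y > 49: ...` → y > 49 is False, take else branch → c = 18
So y = 36

Answer: 36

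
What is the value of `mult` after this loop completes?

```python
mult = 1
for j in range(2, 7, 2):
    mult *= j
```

Product of even numbers 2 to 6
`mult` takes the values: 1 → 2 → 8 → 48

Answer: 48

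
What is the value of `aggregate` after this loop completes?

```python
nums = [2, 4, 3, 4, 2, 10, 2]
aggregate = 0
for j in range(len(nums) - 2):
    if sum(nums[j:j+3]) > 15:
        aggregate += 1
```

Count windows with sum > 15
`aggregate` takes the values: 0 → 1

Answer: 1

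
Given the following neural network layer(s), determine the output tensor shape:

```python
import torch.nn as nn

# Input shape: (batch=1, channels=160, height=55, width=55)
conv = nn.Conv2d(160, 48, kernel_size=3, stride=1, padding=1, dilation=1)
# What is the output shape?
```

Input: (1, 160, 55, 55) -> Output: (1, 48, 55, 55)

Answer: (1, 48, 55, 55)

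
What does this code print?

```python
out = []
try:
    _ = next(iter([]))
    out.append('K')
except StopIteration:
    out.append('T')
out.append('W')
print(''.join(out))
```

Execution trace: 'T' (except StopIteration) → 'W' (after the try/except). Output: TW

Answer: TW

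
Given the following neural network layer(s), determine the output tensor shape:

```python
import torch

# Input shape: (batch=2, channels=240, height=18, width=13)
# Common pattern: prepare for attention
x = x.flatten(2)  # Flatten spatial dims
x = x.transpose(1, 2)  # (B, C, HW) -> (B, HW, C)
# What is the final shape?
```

Input: (2, 240, 18, 13) -> after flatten(2): (2, 240, 234) -> Output: (2, 234, 240)

Answer: (2, 234, 240)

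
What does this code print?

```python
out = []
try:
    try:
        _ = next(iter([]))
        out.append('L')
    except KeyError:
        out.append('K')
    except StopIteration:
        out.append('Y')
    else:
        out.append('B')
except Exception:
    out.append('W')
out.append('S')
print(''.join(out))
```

Execution trace: 'Y' (inner except StopIteration) → 'S' (after the try/except). Output: YS

Answer: YS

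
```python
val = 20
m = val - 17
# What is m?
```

Trace:
`val = 20` → val = 20
`m = val - 17` → m = 3
So m = 3

Answer: 3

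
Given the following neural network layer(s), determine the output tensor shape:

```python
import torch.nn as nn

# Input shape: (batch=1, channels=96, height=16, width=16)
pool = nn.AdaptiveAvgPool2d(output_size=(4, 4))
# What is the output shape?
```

Input: (1, 96, 16, 16) -> Output: (1, 96, 4, 4)

Answer: (1, 96, 4, 4)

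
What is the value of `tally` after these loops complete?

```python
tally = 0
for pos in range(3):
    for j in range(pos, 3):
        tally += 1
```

Upper triangle: 3 + 2 + ... + 1
`tally` takes the values: 0 → 1 → 2 → 3 → 4 → 5 → 6

Answer: 6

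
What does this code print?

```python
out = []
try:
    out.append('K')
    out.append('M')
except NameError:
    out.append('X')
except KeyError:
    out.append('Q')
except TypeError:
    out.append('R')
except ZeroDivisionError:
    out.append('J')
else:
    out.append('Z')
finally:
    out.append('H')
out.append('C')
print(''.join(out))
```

Execution trace: 'K' (try body) → 'M' (try body, no exception) → 'Z' (else) → 'H' (finally) → 'C' (after the try/except). Output: KMZHC

Answer: KMZHC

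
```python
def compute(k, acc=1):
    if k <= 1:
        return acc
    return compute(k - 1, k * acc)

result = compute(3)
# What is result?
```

Accumulator trace (n, acc): (3, 1) -> (2, 3) -> (1, 6) -> return 6

Answer: 6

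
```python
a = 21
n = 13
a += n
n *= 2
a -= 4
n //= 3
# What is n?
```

Trace:
`a = 21` → a = 21
`n = 13` → n = 13
`a += n` → a = 34
`n *= 2` → n = 26
`a -= 4` → a = 30
`n //= 3` → n = 8
So n = 8

Answer: 8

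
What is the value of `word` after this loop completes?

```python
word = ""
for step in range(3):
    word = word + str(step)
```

Concatenate digits 0 to 2
`word` takes the values: "" → "0" → "01" → "012"

Answer: "012"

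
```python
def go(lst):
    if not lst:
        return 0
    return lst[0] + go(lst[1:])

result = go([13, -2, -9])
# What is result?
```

13 + (-2) + (-9) + 0 = 2

Answer: 2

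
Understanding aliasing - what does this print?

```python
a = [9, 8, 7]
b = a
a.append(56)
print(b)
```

Key concept: basic list aliasing.
Step by step:
`a = [9, 8, 7]` → a = [9, 8, 7]
`b = a` → b = [9, 8, 7] (same object as a)
`a.append(56)` → a = [9, 8, 7, 56] (same object as b); b = [9, 8, 7, 56] (same object as a)
`print(b)` → prints [9, 8, 7, 56]

Answer: [9, 8, 7, 56]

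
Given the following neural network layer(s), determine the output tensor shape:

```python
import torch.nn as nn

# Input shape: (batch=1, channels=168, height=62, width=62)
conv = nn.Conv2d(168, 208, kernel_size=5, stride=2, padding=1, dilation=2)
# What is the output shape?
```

Input: (1, 168, 62, 62) -> Output: (1, 208, 28, 28)

Answer: (1, 208, 28, 28)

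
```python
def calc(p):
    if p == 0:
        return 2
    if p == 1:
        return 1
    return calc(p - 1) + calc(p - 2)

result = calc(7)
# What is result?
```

Build up from base cases: calc(0)=2, calc(1)=1, calc(2)=3, calc(3)=4, calc(4)=7, calc(5)=11, calc(6)=18, ..., calc(7)=29

Answer: 29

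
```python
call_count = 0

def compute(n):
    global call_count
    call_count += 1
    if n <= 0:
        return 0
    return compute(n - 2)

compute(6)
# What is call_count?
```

Linear recursion stepping by 2: 4 calls from n=6 down to ≤0.

Answer: 4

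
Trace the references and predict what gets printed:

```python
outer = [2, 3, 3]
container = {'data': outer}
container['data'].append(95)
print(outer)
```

Key concept: dict holds reference to list.
Step by step:
`outer = [2, 3, 3]` → outer = [2, 3, 3]
`container = {'data': outer}` → container = {'data': [2, 3, 3]}
`container['data'].append(95)` → outer = [2, 3, 3, 95]; container = {'data': [2, 3, 3, 95]}
`print(outer)` → prints [2, 3, 3, 95]

Answer: [2, 3, 3, 95]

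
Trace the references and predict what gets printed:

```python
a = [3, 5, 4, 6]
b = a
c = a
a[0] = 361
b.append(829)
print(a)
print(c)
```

Key concept: multiple aliases.
Step by step:
`a = [3, 5, 4, 6]` → a = [3, 5, 4, 6]
`b = a` → b = [3, 5, 4, 6] (same object as a)
`c = a` → c = [3, 5, 4, 6] (same object as a, b)
`a[0] = 361` → a = [361, 5, 4, 6] (same object as b, c); b = [361, 5, 4, 6] (same object as a, c); c = [361, 5, 4, 6] (same object as a, b)
`b.append(829)` → a = [361, 5, 4, 6, 829] (same object as b, c); b = [361, 5, 4, 6, 829] (same object as a, c); c = [361, 5, 4, 6, 829] (same object as a, b)
`print(a)` → prints [361, 5, 4, 6, 829]
`print(c)` → prints [361, 5, 4, 6, 829]

Answer:
[361, 5, 4, 6, 829]
[361, 5, 4, 6, 829]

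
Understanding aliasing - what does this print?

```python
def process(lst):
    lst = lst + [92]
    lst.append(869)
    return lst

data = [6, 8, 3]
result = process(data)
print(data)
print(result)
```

Key concept: rebinding parameter vs mutation.
Step by step:
`data = [6, 8, 3]` → data = [6, 8, 3]
`result = process(data)` → result = [6, 8, 3, 92, 869]
`print(data)` → prints [6, 8, 3]
`print(result)` → prints [6, 8, 3, 92, 869]

Answer:
[6, 8, 3]
[6, 8, 3, 92, 869]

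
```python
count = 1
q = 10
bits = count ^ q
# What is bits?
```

Trace:
`count = 1` → count = 1
`q = 10` → q = 10
`bits = count ^ q` → bits = 11
So bits = 11

Answer: 11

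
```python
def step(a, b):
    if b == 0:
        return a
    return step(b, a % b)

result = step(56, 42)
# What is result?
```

step(56, 42) -> step(42, 14) -> step(14, 0) -> 14

Answer: 14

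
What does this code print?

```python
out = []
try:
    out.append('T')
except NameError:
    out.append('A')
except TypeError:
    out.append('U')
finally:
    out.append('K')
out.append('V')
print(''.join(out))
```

Execution trace: 'T' (try body, no exception) → 'K' (finally) → 'V' (after the try/except). Output: TKV

Answer: TKV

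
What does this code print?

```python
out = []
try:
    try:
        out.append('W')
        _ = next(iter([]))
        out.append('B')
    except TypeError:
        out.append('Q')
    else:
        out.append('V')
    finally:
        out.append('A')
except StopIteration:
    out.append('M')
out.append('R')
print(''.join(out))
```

Execution trace: 'W' (try body) → 'A' (finally) → 'M' (outer except StopIteration) → 'R' (after the try/except). Output: WAMR

Answer: WAMR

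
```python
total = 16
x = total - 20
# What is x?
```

Trace:
`total = 16` → total = 16
`x = total - 20` → x = -4
So x = -4

Answer: -4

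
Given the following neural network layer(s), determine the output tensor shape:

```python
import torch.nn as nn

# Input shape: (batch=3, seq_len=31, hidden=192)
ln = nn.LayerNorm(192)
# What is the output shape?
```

Input: (3, 31, 192) -> Output: (3, 31, 192)

Answer: (3, 31, 192)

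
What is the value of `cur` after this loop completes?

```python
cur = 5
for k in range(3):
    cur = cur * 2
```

Multiply by 2, 3 times: 5 * 2^3 = 40
`cur` takes the values: 5 → 10 → 20 → 40

Answer: 40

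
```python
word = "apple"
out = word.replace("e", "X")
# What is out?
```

Trace:
`word = "apple"` → word = 'apple'
`out = word.replace("e", "X")` → out = 'applX'
So out = 'applX'

Answer: 'applX'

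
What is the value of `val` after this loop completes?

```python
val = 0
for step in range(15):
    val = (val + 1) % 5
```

Increment mod 5, 15 times = 0
`val` takes the values: 0 → 1 → 2 → 3 → 4 → 0 → 1 → 2 → 3 → 4 → 0 → 1 → 2 → 3 → 4 → 0

Answer: 0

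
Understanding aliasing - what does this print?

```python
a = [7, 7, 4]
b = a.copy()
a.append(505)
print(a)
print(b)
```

Key concept: list.copy() creates independent copy.
Step by step:
`a = [7, 7, 4]` → a = [7, 7, 4]
`b = a.copy()` → b = [7, 7, 4]
`a.append(505)` → a = [7, 7, 4, 505]
`print(a)` → prints [7, 7, 4, 505]
`print(b)` → prints [7, 7, 4]

Answer:
[7, 7, 4, 505]
[7, 7, 4]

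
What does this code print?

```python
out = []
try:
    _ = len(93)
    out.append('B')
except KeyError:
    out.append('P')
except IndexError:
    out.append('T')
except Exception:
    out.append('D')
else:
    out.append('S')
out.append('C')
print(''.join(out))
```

Execution trace: 'D' (except Exception) → 'C' (after the try/except). Output: DC

Answer: DC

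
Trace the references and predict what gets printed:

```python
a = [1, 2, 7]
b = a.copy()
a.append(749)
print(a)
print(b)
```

Key concept: list.copy() creates independent copy.
Step by step:
`a = [1, 2, 7]` → a = [1, 2, 7]
`b = a.copy()` → b = [1, 2, 7]
`a.append(749)` → a = [1, 2, 7, 749]
`print(a)` → prints [1, 2, 7, 749]
`print(b)` → prints [1, 2, 7]

Answer:
[1, 2, 7, 749]
[1, 2, 7]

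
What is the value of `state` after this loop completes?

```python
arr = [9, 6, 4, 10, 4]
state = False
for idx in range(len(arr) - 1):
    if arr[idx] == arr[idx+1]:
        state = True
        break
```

Check consecutive duplicates in [9, 6, 4, 10, 4]
`state` takes the values: False

Answer: False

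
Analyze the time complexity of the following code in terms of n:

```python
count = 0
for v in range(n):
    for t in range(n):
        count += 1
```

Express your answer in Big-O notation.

Each loop level contributes: n × n. Multiplying the contributions gives O(n^2).

Answer: O(n^2)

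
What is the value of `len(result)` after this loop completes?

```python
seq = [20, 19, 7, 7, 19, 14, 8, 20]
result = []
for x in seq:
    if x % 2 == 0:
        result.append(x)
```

Count even numbers in [20, 19, 7, 7, 19, 14, 8, 20]
`result` takes the values: [] → [20] → [20, 14] → [20, 14, 8] → [20, 14, 8, 20]
So `len(result)` = 4

Answer: 4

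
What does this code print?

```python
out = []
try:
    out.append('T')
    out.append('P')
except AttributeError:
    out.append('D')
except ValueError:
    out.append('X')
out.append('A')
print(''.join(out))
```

Execution trace: 'T' (try body) → 'P' (try body, no exception) → 'A' (after the try/except). Output: TPA

Answer: TPA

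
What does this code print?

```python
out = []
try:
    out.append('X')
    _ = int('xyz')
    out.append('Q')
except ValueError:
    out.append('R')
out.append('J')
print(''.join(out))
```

Execution trace: 'X' (try body) → 'R' (except ValueError) → 'J' (after the try/except). Output: XRJ

Answer: XRJ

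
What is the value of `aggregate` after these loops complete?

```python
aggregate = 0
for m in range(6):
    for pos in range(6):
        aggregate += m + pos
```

Sum of all m+pos for m,pos in 6x6
`aggregate` takes the values: 0 → 1 → 3 → 6 → 10 → 15 → 16 → 18 → 21 → 25 → 30 → 36 → 38 → 41 → 45 → 50 → 56 → 63 → 66 → 70 → 75 → 81 → 88 → 96 → 100 → 105 → 111 → 118 → 126 → 135 → 140 → 146 → 153 → 161 → 170 → 180

Answer: 180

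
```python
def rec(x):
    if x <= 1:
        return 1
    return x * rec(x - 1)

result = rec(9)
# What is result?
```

rec(9) = 9 * 8 * 7 * 6 * 5 * 4 * 3 * 2 * 1 = 362880

Answer: 362880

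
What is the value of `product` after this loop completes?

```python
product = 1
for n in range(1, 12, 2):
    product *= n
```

Product of 1, 3, 5, ... up to 11
`product` takes the values: 1 → 3 → 15 → 105 → 945 → 10395

Answer: 10395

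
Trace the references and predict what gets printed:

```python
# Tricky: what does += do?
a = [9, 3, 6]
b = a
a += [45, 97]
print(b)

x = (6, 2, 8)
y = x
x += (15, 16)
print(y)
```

Key concept: += behavior differs for mutable vs immutable.
Step by step:
`a = [9, 3, 6]` → a = [9, 3, 6]
`b = a` → b = [9, 3, 6] (same object as a)
`a += [45, 97]` → a = [9, 3, 6, 45, 97] (same object as b); b = [9, 3, 6, 45, 97] (same object as a)
`print(b)` → prints [9, 3, 6, 45, 97]
`x = (6, 2, 8)` → x = (6, 2, 8)
`y = x` → y = (6, 2, 8)
`x += (15, 16)` → x = (6, 2, 8, 15, 16)
`print(y)` → prints (6, 2, 8)

Answer:
[9, 3, 6, 45, 97]
(6, 2, 8)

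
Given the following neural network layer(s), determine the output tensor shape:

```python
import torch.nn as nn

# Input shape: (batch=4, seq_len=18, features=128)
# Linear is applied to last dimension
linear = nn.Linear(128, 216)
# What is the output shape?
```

Input: (4, 18, 128) -> Output: (4, 18, 216)

Answer: (4, 18, 216)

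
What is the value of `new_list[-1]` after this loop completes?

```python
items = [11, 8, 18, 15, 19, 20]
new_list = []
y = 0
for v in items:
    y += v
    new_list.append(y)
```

Cumulative sum ends at 91
`new_list` takes the values: [] → [11] → [11, 19] → [11, 19, 37] → [11, 19, 37, 52] → [11, 19, 37, 52, 71] → [11, 19, 37, 52, 71, 91]
So `new_list[-1]` = 91

Answer: 91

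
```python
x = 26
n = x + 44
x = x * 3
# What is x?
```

Trace:
`x = 26` → x = 26
`n = x + 44` → n = 70
`x = x * 3` → x = 78
So x = 78

Answer: 78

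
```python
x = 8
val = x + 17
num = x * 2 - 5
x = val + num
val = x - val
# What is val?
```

Trace:
`x = 8` → x = 8
`val = x + 17` → val = 25
`num = x * 2 - 5` → num = 11
`x = val + num` → x = 36
`val = x - val` → val = 11
So val = 11

Answer: 11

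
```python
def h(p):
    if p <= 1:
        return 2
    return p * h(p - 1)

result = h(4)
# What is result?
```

h(4) = 4 * 3 * 2 * 2 = 48

Answer: 48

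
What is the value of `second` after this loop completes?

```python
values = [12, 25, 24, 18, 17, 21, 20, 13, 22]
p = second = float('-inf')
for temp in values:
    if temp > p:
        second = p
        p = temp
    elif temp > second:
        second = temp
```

Second largest (with repeats) in [12, 25, 24, 18, 17, 21, 20, 13, 22]
`second` takes the values: -inf → 12 → 24

Answer: 24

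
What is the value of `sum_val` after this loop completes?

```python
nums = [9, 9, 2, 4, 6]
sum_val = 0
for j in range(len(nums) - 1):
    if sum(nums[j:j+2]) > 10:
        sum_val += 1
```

Count windows with sum > 10
`sum_val` takes the values: 0 → 1 → 2

Answer: 2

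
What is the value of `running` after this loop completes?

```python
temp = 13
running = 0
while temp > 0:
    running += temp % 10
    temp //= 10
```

Sum digits of 13
`running` takes the values: 0 → 3 → 4

Answer: 4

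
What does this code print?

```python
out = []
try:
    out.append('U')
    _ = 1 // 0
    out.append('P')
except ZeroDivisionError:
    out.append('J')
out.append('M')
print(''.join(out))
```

Execution trace: 'U' (try body) → 'J' (except ZeroDivisionError) → 'M' (after the try/except). Output: UJM

Answer: UJM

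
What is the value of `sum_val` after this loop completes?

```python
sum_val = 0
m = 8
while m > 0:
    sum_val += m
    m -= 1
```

Sum 8 down to 1
`sum_val` takes the values: 0 → 8 → 15 → 21 → 26 → 30 → 33 → 35 → 36

Answer: 36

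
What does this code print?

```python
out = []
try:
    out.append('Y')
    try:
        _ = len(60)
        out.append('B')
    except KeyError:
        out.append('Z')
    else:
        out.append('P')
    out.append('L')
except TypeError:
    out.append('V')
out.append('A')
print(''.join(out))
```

Execution trace: 'Y' (try body) → 'V' (except TypeError) → 'A' (after the try/except). Output: YVA

Answer: YVA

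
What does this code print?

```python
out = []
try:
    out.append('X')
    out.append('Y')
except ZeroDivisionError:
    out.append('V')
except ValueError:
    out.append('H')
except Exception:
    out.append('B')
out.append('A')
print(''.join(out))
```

Execution trace: 'X' (try body) → 'Y' (try body, no exception) → 'A' (after the try/except). Output: XYA

Answer: XYA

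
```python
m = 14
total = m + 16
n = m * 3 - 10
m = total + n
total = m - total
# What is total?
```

Trace:
`m = 14` → m = 14
`total = m + 16` → total = 30
`n = m * 3 - 10` → n = 32
`m = total + n` → m = 62
`total = m - total` → total = 32
So total = 32

Answer: 32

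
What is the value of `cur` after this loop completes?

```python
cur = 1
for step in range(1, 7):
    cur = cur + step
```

Start at 1, add 1 through 6
`cur` takes the values: 1 → 2 → 4 → 7 → 11 → 16 → 22

Answer: 22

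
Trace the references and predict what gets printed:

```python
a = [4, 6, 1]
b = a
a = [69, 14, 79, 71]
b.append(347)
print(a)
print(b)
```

Key concept: rebinding vs mutation: a is rebound to a new list, b still points at the original.
Step by step:
`a = [4, 6, 1]` → a = [4, 6, 1]
`b = a` → b = [4, 6, 1] (same object as a)
`a = [69, 14, 79, 71]` → a = [69, 14, 79, 71]
`b.append(347)` → b = [4, 6, 1, 347]
`print(a)` → prints [69, 14, 79, 71]
`print(b)` → prints [4, 6, 1, 347]

Answer:
[69, 14, 79, 71]
[4, 6, 1, 347]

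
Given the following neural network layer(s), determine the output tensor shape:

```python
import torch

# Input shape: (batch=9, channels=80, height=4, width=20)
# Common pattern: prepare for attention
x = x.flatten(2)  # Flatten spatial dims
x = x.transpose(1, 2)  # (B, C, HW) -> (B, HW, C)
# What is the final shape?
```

Input: (9, 80, 4, 20) -> after flatten(2): (9, 80, 80) -> Output: (9, 80, 80)

Answer: (9, 80, 80)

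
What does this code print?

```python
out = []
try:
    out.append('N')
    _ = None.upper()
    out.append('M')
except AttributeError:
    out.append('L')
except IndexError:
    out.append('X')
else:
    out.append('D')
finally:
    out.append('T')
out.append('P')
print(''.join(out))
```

Execution trace: 'N' (try body) → 'L' (except AttributeError) → 'T' (finally) → 'P' (after the try/except). Output: NLTP

Answer: NLTP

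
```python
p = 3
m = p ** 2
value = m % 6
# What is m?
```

Trace:
`p = 3` → p = 3
`m = p ** 2` → m = 9
`value = m % 6` → value = 3
So m = 9

Answer: 9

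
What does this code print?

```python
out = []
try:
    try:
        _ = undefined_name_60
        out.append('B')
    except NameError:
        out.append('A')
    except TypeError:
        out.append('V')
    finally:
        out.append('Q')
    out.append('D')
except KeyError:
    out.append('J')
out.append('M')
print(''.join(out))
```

Execution trace: 'A' (inner except NameError) → 'Q' (inner finally) → 'D' (try body, no exception) → 'M' (after the try/except). Output: AQDM

Answer: AQDM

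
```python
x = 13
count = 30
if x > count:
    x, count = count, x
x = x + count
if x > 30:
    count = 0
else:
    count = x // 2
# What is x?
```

Trace:
`x = 13` → x = 13
`count = 30` → count = 30
`if x > count: ...` → x > count is False → no variable changes
`x = x + count` → x = 43
`if x > 30: ...` → x > 30 is True → count = 0
So x = 43

Answer: 43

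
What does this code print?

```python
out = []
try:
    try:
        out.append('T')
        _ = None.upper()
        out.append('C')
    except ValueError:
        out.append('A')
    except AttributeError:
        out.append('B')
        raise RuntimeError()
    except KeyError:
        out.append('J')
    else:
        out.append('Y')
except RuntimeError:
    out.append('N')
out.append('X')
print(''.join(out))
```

Execution trace: 'T' (inner try body) → 'B' (inner except AttributeError) → 'N' (outer except RuntimeError) → 'X' (after the try/except). Output: TBNX

Answer: TBNX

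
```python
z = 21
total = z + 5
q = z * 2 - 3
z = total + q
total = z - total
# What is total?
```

Trace:
`z = 21` → z = 21
`total = z + 5` → total = 26
`q = z * 2 - 3` → q = 39
`z = total + q` → z = 65
`total = z - total` → total = 39
So total = 39

Answer: 39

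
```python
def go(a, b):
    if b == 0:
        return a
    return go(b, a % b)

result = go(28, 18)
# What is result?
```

go(28, 18) -> go(18, 10) -> go(10, 8) -> go(8, 2) -> go(2, 0) -> 2

Answer: 2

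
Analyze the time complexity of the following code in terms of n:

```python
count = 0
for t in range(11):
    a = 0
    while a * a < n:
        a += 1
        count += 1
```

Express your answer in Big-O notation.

Each loop level contributes: 1 × √n. Multiplying the contributions gives O(√n).

Answer: O(√n)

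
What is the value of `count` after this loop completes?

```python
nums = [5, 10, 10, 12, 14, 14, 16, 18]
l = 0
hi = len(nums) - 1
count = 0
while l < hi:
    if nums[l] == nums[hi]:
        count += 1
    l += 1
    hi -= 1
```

Count matching pairs from ends
`count` takes the values: 0

Answer: 0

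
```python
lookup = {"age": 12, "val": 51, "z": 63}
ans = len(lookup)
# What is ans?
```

Trace:
`lookup = {"age": 12, "val": 51, "z": 63}` → lookup = {'age': 12, 'val': 51, 'z': 63}
`ans = len(lookup)` → ans = 3
So ans = 3

Answer: 3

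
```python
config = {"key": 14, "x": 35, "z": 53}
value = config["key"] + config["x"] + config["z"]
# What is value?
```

Trace:
`config = {"key": 14, "x": 35, "z": 53}` → config = {'key': 14, 'x': 35, 'z': 53}
`value = config["key"] + config["x"] + config["z"]` → value = 102
So value = 102

Answer: 102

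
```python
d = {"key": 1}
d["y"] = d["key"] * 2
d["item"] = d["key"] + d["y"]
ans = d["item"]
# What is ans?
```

Trace:
`d = {"key": 1}` → d = {'key': 1}
`d["y"] = d["key"] * 2` → d = {'key': 1, 'y': 2}
`d["item"] = d["key"] + d["y"]` → d = {'key': 1, 'y': 2, 'item': 3}
`ans = d["item"]` → ans = 3
So ans = 3

Answer: 3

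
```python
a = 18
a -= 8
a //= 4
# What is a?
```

Trace:
`a = 18` → a = 18
`a -= 8` → a = 10
`a //= 4` → a = 2
So a = 2

Answer: 2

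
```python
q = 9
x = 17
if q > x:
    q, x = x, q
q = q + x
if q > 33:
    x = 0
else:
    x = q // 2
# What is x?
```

Trace:
`q = 9` → q = 9
`x = 17` → x = 17
`if q > x: ...` → q > x is False → no variable changes
`q = q + x` → q = 26
`if q > 33: ...` → q > 33 is False, take else branch → x = 13
So x = 13

Answer: 13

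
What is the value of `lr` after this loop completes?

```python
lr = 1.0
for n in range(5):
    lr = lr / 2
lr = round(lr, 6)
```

Halving LR 5 times: 1 / 2^5
`lr` takes the values: 1.0 → 0.5 → 0.25 → 0.125 → 0.0625 → 0.03125

Answer: 0.03125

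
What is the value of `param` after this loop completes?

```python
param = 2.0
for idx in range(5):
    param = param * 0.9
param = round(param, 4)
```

Exponential decay: 2.0 * 0.9^5
`param` takes the values: 2.0 → 1.8 → 1.62 → 1.458 → 1.3122 → 1.18098 → 1.181

Answer: 1.181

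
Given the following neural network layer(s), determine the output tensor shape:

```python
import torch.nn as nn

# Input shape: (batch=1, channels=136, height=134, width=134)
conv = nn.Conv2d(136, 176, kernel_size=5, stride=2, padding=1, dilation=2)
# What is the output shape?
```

Input: (1, 136, 134, 134) -> Output: (1, 176, 64, 64)

Answer: (1, 176, 64, 64)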